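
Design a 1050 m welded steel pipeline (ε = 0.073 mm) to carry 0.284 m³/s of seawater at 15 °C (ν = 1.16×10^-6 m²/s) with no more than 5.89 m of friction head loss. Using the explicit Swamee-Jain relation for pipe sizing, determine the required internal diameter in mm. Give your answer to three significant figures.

Swamee-Jain (Type III): D = 0.66·[ε^1.25·(LQ²/(gh_f))^4.75 + ν·Q^9.4·(L/(gh_f))^5.2]^0.04
LQ²/(gh_f) = 1.466; L/(gh_f) = 18.17
Term 1 = ε^1.25·(…)^4.75 = 4.15×10^-5; Term 2 = ν·Q^9.4·(…)^5.2 = 2.98×10^-5
D = 0.66·(4.15×10^-5 + 2.98×10^-5)^0.04 = 0.4505 m = 450 mm
Check: V = 1.78 m/s, Re = 6.92×10^5, f = 0.01472, h_f = 5.55 m ≈ 5.89 m ✓

D ≈ 450 mm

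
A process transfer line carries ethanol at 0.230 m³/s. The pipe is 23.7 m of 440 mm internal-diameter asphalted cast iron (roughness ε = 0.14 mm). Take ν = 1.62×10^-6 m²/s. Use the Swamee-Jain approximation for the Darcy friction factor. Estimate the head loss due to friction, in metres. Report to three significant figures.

h_f ≈ 0.105 m

V = 4Q/(πD²) = 4·0.230/(π·0.440²) = 1.513 m/s
Re = VD/ν = 1.513·0.440/1.62×10^-6 = 4.11×10^5 → turbulent
ε/D = 0.14/440 = 3.18×10^-4
Swamee-Jain: f = 0.01675
h_f = f(L/D)V²/(2g) = 0.01675·(23.7/0.440)·1.513²/(2·9.81) = 0.1052 m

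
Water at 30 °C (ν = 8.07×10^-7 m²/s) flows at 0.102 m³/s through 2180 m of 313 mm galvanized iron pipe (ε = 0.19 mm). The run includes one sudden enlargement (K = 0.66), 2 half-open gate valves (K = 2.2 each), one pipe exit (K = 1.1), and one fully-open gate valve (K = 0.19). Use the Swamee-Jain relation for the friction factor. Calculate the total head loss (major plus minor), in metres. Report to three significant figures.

H_L ≈ 12.0 m

V = 4Q/(πD²) = 1.326 m/s; V²/2g = 0.08957 m
Re = 5.14×10^5, ε/D = 6.07×10^-4 → f = 0.01839 (Swamee-Jain)
Major: h_f = f(L/D)·V²/2g = 0.01839·6965·0.08957 = 11.47 m
Minor: ΣK = 6.35; h_m = ΣK·V²/2g = 0.5687 m
Total H_L = 11.47 + 0.5687 = 12.04 m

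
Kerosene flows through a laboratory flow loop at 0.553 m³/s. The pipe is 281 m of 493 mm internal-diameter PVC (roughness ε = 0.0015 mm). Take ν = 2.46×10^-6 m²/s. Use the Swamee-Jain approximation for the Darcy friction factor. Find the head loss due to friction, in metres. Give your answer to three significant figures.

V = 4Q/(πD²) = 4·0.553/(π·0.493²) = 2.897 m/s
Re = VD/ν = 2.897·0.493/2.46×10^-6 = 5.81×10^5 → turbulent
ε/D = 0.0015/493 = 3.04×10^-6
Swamee-Jain: f = 0.01280
h_f = f(L/D)V²/(2g) = 0.01280·(281/0.493)·2.897²/(2·9.81) = 3.121 m

h_f ≈ 3.12 m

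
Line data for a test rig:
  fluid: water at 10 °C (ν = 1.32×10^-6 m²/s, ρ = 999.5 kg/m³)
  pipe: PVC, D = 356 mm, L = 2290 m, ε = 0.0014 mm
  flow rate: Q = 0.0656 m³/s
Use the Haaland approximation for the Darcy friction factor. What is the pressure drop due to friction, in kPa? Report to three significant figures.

Δp ≈ 22.2 kPa

V = 4Q/(πD²) = 4·0.0656/(π·0.356²) = 0.6590 m/s
Re = VD/ν = 0.6590·0.356/1.32×10^-6 = 1.78×10^5 → turbulent
ε/D = 0.0014/356 = 3.93×10^-6
Haaland: f = 0.01588
h_f = f(L/D)V²/(2g) = 0.01588·(2290/0.356)·0.6590²/(2·9.81) = 2.262 m
Δp = ρg·h_f = 999.5·9.81·2.262 = 22.18 kPa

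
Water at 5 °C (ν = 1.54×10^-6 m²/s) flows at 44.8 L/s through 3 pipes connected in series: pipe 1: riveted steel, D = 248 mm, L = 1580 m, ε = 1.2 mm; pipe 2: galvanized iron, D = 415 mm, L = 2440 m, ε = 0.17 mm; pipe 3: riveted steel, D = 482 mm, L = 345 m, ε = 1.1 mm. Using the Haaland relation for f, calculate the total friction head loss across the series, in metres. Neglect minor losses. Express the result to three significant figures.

H ≈ 9.29 m

Pipe 1: V = 0.9274 m/s, Re = 1.49×10^5, ε/D = 0.00484, f = 0.03072, h_1 = f(L/D)V²/2g = 8.579 m
Pipe 2: V = 0.3312 m/s, Re = 8.93×10^4, ε/D = 4.10×10^-4, f = 0.02000, h_2 = f(L/D)V²/2g = 0.6575 m
Pipe 3: V = 0.2455 m/s, Re = 7.68×10^4, ε/D = 0.00228, f = 0.02609, h_3 = f(L/D)V²/2g = 0.05737 m
Series → Q common, losses add: H = Σh = 9.294 m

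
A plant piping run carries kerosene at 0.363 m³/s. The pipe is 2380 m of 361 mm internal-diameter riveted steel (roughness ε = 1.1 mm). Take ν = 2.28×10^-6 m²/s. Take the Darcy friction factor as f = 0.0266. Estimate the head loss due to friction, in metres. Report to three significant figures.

h_f ≈ 112 m

V = 4Q/(πD²) = 4·0.363/(π·0.361²) = 3.547 m/s
h_f = f(L/D)V²/(2g) = 0.02660·(2380/0.361)·3.547²/(2·9.81) = 112.4 m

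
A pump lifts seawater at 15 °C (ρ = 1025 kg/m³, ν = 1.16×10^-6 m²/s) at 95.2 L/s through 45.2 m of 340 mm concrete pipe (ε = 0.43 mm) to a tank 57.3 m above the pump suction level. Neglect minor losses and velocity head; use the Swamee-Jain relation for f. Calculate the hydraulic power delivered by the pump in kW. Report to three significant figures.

P_hyd ≈ 55.0 kW

V = 4Q/(πD²) = 1.049 m/s; Re = 3.07×10^5; ε/D = 0.00126; f = 0.02176
h_f = f(L/D)V²/2g = 0.1621 m
Total head H = z + h_f = 57.3 + 0.1621 = 57.46 m
P_hyd = ρgQH = 1025·9.81·0.0952·57.46 = 55.01 kW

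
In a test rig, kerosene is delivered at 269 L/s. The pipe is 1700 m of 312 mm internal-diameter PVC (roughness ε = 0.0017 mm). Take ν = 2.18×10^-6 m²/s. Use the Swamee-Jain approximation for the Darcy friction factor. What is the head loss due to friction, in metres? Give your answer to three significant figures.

V = 4Q/(πD²) = 4·0.269/(π·0.312²) = 3.518 m/s
Re = VD/ν = 3.518·0.312/2.18×10^-6 = 5.04×10^5 → turbulent
ε/D = 0.0017/312 = 5.45×10^-6
Swamee-Jain: f = 0.01316
h_f = f(L/D)V²/(2g) = 0.01316·(1700/0.312)·3.518²/(2·9.81) = 45.25 m

h_f ≈ 45.3 m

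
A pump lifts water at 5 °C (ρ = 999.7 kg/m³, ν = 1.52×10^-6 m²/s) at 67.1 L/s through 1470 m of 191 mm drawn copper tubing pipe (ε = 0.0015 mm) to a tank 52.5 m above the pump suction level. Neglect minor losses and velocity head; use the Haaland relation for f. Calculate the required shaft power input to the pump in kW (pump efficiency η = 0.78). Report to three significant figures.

V = 4Q/(πD²) = 2.342 m/s; Re = 2.94×10^5; ε/D = 7.85×10^-6; f = 0.01446
h_f = f(L/D)V²/2g = 31.10 m
Total head H = z + h_f = 52.5 + 31.10 = 83.60 m
P_hyd = ρgQH = 999.7·9.81·0.0671·83.60 = 55.01 kW
P_shaft = P_hyd/η = 55.01/0.78 = 70.53 kW

P_shaft ≈ 70.5 kW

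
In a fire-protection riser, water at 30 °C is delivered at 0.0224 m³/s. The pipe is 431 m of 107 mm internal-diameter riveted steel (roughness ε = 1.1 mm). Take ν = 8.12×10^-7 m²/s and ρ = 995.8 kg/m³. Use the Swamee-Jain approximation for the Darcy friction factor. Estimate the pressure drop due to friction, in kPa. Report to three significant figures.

V = 4Q/(πD²) = 4·0.0224/(π·0.107²) = 2.491 m/s
Re = VD/ν = 2.491·0.107/8.12×10^-7 = 3.28×10^5 → turbulent
ε/D = 1.1/107 = 0.0103
Swamee-Jain: f = 0.03855
h_f = f(L/D)V²/(2g) = 0.03855·(431/0.107)·2.491²/(2·9.81) = 49.11 m
Δp = ρg·h_f = 995.8·9.81·49.11 = 479.8 kPa

Δp ≈ 480 kPa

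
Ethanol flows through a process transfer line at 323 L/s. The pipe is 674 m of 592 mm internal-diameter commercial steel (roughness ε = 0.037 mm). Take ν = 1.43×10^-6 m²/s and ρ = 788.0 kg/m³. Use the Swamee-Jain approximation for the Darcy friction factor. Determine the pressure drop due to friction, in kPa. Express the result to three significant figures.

Δp ≈ 8.68 kPa

V = 4Q/(πD²) = 4·0.323/(π·0.592²) = 1.173 m/s
Re = VD/ν = 1.173·0.592/1.43×10^-6 = 4.86×10^5 → turbulent
ε/D = 0.037/592 = 6.25×10^-5
Swamee-Jain: f = 0.01406
h_f = f(L/D)V²/(2g) = 0.01406·(674/0.592)·1.173²/(2·9.81) = 1.123 m
Δp = ρg·h_f = 788.0·9.81·1.123 = 8.683 kPa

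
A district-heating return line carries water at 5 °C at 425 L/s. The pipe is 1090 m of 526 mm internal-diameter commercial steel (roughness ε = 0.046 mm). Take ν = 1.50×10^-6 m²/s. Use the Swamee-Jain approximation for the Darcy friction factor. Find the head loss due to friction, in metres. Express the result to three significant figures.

h_f ≈ 5.58 m

V = 4Q/(πD²) = 4·0.425/(π·0.526²) = 1.956 m/s
Re = VD/ν = 1.956·0.526/1.50×10^-6 = 6.86×10^5 → turbulent
ε/D = 0.046/526 = 8.75×10^-5
Swamee-Jain: f = 0.01381
h_f = f(L/D)V²/(2g) = 0.01381·(1090/0.526)·1.956²/(2·9.81) = 5.581 m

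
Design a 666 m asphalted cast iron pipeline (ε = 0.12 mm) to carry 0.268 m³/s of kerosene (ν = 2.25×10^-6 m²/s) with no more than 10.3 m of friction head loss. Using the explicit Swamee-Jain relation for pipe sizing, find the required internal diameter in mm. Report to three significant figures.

Swamee-Jain (Type III): D = 0.66·[ε^1.25·(LQ²/(gh_f))^4.75 + ν·Q^9.4·(L/(gh_f))^5.2]^0.04
LQ²/(gh_f) = 0.4734; L/(gh_f) = 6.591
Term 1 = ε^1.25·(…)^4.75 = 3.60×10^-7; Term 2 = ν·Q^9.4·(…)^5.2 = 1.72×10^-7
D = 0.66·(3.60×10^-7 + 1.72×10^-7)^0.04 = 0.3703 m = 370 mm
Check: V = 2.49 m/s, Re = 4.10×10^5, f = 0.01679, h_f = 9.53 m ≈ 10.3 m ✓

D ≈ 370 mm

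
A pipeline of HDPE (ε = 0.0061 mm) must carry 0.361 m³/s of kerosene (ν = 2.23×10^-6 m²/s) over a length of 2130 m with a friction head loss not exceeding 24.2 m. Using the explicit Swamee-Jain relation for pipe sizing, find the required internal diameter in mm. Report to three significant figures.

D ≈ 423 mm

Swamee-Jain (Type III): D = 0.66·[ε^1.25·(LQ²/(gh_f))^4.75 + ν·Q^9.4·(L/(gh_f))^5.2]^0.04
LQ²/(gh_f) = 1.169; L/(gh_f) = 8.972
Term 1 = ε^1.25·(…)^4.75 = 6.37×10^-7; Term 2 = ν·Q^9.4·(…)^5.2 = 1.39×10^-5
D = 0.66·(6.37×10^-7 + 1.39×10^-5)^0.04 = 0.4227 m = 423 mm
Check: V = 2.57 m/s, Re = 4.88×10^5, f = 0.01338, h_f = 22.7 m ≈ 24.2 m ✓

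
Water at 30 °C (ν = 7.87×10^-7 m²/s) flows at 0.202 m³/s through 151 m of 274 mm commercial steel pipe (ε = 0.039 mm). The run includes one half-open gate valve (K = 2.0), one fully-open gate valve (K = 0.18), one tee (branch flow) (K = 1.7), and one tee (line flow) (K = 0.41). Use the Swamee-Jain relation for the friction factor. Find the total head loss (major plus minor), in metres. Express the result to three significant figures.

V = 4Q/(πD²) = 3.426 m/s; V²/2g = 0.5982 m
Re = 1.19×10^6, ε/D = 1.42×10^-4 → f = 0.01393 (Swamee-Jain)
Major: h_f = f(L/D)·V²/2g = 0.01393·551.1·0.5982 = 4.591 m
Minor: ΣK = 4.29; h_m = ΣK·V²/2g = 2.566 m
Total H_L = 4.591 + 2.566 = 7.157 m

H_L ≈ 7.16 m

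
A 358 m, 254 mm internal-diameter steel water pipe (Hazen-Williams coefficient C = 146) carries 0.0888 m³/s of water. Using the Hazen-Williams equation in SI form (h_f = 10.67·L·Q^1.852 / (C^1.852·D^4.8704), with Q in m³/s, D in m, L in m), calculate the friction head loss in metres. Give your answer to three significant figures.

h_f ≈ 3.35 m

h_f = 10.67·358·0.0888^1.852 / (146^1.852·0.254^4.8704) = 3.348 m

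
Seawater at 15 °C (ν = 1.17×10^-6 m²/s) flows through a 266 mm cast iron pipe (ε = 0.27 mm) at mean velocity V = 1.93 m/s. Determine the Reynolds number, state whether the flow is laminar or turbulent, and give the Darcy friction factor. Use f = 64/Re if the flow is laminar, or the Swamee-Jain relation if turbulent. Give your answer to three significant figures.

Re ≈ 4.39×10^5; turbulent; f ≈ 0.0205

Re = VD/ν = 1.930·0.266/1.17×10^-6 = 4.39×10^5
Re > 4000 → turbulent; ε/D = 0.00102
Swamee-Jain: f = 0.02050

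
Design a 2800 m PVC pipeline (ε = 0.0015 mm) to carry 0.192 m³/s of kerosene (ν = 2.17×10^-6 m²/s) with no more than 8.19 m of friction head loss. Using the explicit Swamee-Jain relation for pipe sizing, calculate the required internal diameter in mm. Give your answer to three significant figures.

D ≈ 441 mm

Swamee-Jain (Type III): D = 0.66·[ε^1.25·(LQ²/(gh_f))^4.75 + ν·Q^9.4·(L/(gh_f))^5.2]^0.04
LQ²/(gh_f) = 1.285; L/(gh_f) = 34.85
Term 1 = ε^1.25·(…)^4.75 = 1.73×10^-7; Term 2 = ν·Q^9.4·(…)^5.2 = 4.16×10^-5
D = 0.66·(1.73×10^-7 + 4.16×10^-5)^0.04 = 0.4409 m = 441 mm
Check: V = 1.26 m/s, Re = 2.55×10^5, f = 0.01485, h_f = 7.60 m ≈ 8.19 m ✓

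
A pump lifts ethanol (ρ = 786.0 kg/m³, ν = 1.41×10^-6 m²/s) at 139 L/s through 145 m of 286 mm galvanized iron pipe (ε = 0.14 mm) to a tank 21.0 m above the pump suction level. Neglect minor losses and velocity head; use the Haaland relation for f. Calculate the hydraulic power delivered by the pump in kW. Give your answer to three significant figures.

V = 4Q/(πD²) = 2.164 m/s; Re = 4.39×10^5; ε/D = 4.90×10^-4; f = 0.01762
h_f = f(L/D)V²/2g = 2.131 m
Total head H = z + h_f = 21.0 + 2.131 = 23.13 m
P_hyd = ρgQH = 786.0·9.81·0.139·23.13 = 24.79 kW

P_hyd ≈ 24.8 kW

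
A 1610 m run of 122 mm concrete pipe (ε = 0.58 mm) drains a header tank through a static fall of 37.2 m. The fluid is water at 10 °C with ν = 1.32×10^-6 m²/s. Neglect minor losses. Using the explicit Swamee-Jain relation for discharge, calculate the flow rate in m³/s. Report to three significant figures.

Q ≈ 0.0157 m³/s

Swamee-Jain (Type II): Q = -0.965·√(gD⁵h_f/L)·ln[ε/(3.7D) + √(3.17ν²L/(gD³h_f))]
√(gD⁵h_f/L) = √(9.81·0.122⁵·37.2/1610) = 0.002475
ε/(3.7D) = 0.00128; √(3.17ν²L/(gD³h_f)) = 1.16×10^-4
Q = -0.965·0.002475·ln(0.001401) = 0.01569 m³/s
Check: V = 1.34 m/s, Re = 1.24×10^5, f = 0.03092, h_f = 37.5 m ≈ 37.2 m ✓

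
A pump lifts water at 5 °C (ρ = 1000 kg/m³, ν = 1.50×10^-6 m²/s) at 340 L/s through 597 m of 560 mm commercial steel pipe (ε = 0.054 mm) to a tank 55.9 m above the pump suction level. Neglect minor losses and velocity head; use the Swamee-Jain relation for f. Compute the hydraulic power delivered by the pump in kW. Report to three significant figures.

P_hyd ≈ 191 kW

V = 4Q/(πD²) = 1.380 m/s; Re = 5.15×10^5; ε/D = 9.64×10^-5; f = 0.01437
h_f = f(L/D)V²/2g = 1.488 m
Total head H = z + h_f = 55.9 + 1.488 = 57.39 m
P_hyd = ρgQH = 1000·9.81·0.340·57.39 = 191.4 kW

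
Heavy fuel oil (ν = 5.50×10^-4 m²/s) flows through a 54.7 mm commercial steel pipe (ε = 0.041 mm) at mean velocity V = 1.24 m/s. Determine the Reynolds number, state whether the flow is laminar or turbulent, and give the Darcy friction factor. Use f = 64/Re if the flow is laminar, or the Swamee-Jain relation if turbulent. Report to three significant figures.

Re ≈ 123; laminar; f = 64/Re ≈ 0.519

Re = VD/ν = 1.240·0.0547/5.50×10^-4 = 123
Re < 2300 → laminar → f = 64/Re = 0.5190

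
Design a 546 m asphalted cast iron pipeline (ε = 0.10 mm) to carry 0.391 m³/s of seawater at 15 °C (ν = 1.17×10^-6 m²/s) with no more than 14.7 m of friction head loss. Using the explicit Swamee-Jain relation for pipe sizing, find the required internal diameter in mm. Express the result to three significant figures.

Swamee-Jain (Type III): D = 0.66·[ε^1.25·(LQ²/(gh_f))^4.75 + ν·Q^9.4·(L/(gh_f))^5.2]^0.04
LQ²/(gh_f) = 0.5788; L/(gh_f) = 3.786
Term 1 = ε^1.25·(…)^4.75 = 7.45×10^-7; Term 2 = ν·Q^9.4·(…)^5.2 = 1.74×10^-7
D = 0.66·(7.45×10^-7 + 1.74×10^-7)^0.04 = 0.3785 m = 379 mm
Check: V = 3.47 m/s, Re = 1.12×10^6, f = 0.01534, h_f = 13.6 m ≈ 14.7 m ✓

D ≈ 379 mm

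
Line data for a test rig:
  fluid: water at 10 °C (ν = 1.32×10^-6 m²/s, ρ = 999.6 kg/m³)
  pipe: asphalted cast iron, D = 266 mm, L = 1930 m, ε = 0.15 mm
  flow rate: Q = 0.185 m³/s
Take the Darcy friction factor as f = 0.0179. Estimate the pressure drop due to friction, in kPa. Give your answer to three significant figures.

Δp ≈ 719 kPa

V = 4Q/(πD²) = 4·0.185/(π·0.266²) = 3.329 m/s
h_f = f(L/D)V²/(2g) = 0.01790·(1930/0.266)·3.329²/(2·9.81) = 73.36 m
Δp = ρg·h_f = 999.6·9.81·73.36 = 719.4 kPa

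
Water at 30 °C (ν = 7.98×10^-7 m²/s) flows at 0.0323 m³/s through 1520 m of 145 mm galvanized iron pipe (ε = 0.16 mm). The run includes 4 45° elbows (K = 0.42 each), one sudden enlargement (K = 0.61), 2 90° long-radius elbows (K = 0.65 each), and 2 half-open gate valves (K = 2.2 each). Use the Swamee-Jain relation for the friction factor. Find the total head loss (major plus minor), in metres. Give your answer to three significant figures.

H_L ≈ 44.5 m

V = 4Q/(πD²) = 1.956 m/s; V²/2g = 0.1950 m
Re = 3.55×10^5, ε/D = 0.00110 → f = 0.02102 (Swamee-Jain)
Major: h_f = f(L/D)·V²/2g = 0.02102·10483·0.1950 = 42.98 m
Minor: ΣK = 7.99; h_m = ΣK·V²/2g = 1.558 m
Total H_L = 42.98 + 1.558 = 44.54 m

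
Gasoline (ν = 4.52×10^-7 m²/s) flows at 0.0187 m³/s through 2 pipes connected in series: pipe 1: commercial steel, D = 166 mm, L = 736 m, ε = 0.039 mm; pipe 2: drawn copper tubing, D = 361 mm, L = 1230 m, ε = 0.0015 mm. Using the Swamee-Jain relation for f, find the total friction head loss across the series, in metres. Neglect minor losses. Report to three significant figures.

H ≈ 2.88 m

Pipe 1: V = 0.8640 m/s, Re = 3.17×10^5, ε/D = 2.35×10^-4, f = 0.01649, h_1 = f(L/D)V²/2g = 2.782 m
Pipe 2: V = 0.1827 m/s, Re = 1.46×10^5, ε/D = 4.16×10^-6, f = 0.01656, h_2 = f(L/D)V²/2g = 0.09601 m
Series → Q common, losses add: H = Σh = 2.878 m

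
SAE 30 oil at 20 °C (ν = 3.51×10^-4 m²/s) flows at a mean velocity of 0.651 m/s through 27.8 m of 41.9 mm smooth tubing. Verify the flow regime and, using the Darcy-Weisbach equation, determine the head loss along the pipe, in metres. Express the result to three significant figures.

h_f ≈ 11.8 m

Re = VD/ν = 0.651·0.04190/3.51×10^-4 = 77.7 → laminar (Re < 2300)
f = 64/Re = 0.8236
h_f = f(L/D)V²/(2g) = 0.8236·(27.8/0.04190)·0.651²/(2·9.81) = 11.80 m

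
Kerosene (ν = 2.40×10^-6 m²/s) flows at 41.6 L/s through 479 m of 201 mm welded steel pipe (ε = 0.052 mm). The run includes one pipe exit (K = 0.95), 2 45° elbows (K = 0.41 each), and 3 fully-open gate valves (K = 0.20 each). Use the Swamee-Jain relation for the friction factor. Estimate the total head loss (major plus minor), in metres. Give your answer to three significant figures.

V = 4Q/(πD²) = 1.311 m/s; V²/2g = 0.08760 m
Re = 1.10×10^5, ε/D = 2.59×10^-4 → f = 0.01902 (Swamee-Jain)
Major: h_f = f(L/D)·V²/2g = 0.01902·2383·0.08760 = 3.970 m
Minor: ΣK = 2.37; h_m = ΣK·V²/2g = 0.2076 m
Total H_L = 3.970 + 0.2076 = 4.178 m

H_L ≈ 4.18 m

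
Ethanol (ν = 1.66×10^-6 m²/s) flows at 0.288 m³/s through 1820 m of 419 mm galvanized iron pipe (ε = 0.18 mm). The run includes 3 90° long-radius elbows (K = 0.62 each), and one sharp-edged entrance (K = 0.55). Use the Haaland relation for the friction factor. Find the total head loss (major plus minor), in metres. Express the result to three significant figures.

V = 4Q/(πD²) = 2.089 m/s; V²/2g = 0.2224 m
Re = 5.27×10^5, ε/D = 4.30×10^-4 → f = 0.01707 (Haaland)
Major: h_f = f(L/D)·V²/2g = 0.01707·4344·0.2224 = 16.49 m
Minor: ΣK = 2.41; h_m = ΣK·V²/2g = 0.5359 m
Total H_L = 16.49 + 0.5359 = 17.02 m

H_L ≈ 17.0 m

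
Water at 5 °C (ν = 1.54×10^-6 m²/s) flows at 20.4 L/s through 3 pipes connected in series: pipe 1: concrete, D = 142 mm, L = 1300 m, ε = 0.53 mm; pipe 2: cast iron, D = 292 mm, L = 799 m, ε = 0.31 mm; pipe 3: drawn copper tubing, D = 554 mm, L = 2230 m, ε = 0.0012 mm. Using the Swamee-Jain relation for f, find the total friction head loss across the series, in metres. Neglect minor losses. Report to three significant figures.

Pipe 1: V = 1.288 m/s, Re = 1.19×10^5, ε/D = 0.00373, f = 0.02904, h_1 = f(L/D)V²/2g = 22.49 m
Pipe 2: V = 0.3046 m/s, Re = 5.78×10^4, ε/D = 0.00106, f = 0.02391, h_2 = f(L/D)V²/2g = 0.3095 m
Pipe 3: V = 0.08463 m/s, Re = 3.04×10^4, ε/D = 2.17×10^-6, f = 0.02330, h_3 = f(L/D)V²/2g = 0.03423 m
Series → Q common, losses add: H = Σh = 22.83 m

H ≈ 22.8 m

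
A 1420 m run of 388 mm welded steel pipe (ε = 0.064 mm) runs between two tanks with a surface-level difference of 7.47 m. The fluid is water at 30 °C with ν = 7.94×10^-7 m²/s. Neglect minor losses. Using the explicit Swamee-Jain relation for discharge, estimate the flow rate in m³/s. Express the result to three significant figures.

Swamee-Jain (Type II): Q = -0.965·√(gD⁵h_f/L)·ln[ε/(3.7D) + √(3.17ν²L/(gD³h_f))]
√(gD⁵h_f/L) = √(9.81·0.388⁵·7.47/1420) = 0.02130
ε/(3.7D) = 4.46×10^-5; √(3.17ν²L/(gD³h_f)) = 2.57×10^-5
Q = -0.965·0.02130·ln(7.033×10^-5) = 0.1966 m³/s
Check: V = 1.66 m/s, Re = 8.12×10^5, f = 0.01457, h_f = 7.51 m ≈ 7.47 m ✓

Q ≈ 0.197 m³/s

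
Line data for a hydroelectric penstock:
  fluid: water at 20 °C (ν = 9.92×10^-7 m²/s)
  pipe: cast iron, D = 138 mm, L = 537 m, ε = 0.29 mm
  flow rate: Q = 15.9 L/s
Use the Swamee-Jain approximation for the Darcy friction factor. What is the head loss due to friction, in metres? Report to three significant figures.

V = 4Q/(πD²) = 4·0.0159/(π·0.138²) = 1.063 m/s
Re = VD/ν = 1.063·0.138/9.92×10^-7 = 1.48×10^5 → turbulent
ε/D = 0.29/138 = 0.00210
Swamee-Jain: f = 0.02507
h_f = f(L/D)V²/(2g) = 0.02507·(537/0.138)·1.063²/(2·9.81) = 5.620 m

h_f ≈ 5.62 m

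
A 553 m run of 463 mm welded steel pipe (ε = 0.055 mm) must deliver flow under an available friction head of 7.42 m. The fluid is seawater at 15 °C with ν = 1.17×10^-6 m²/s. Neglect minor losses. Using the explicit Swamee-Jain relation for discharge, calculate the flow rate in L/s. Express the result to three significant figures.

Q ≈ 505 L/s

Swamee-Jain (Type II): Q = -0.965·√(gD⁵h_f/L)·ln[ε/(3.7D) + √(3.17ν²L/(gD³h_f))]
√(gD⁵h_f/L) = √(9.81·0.463⁵·7.42/553) = 0.05292
ε/(3.7D) = 3.21×10^-5; √(3.17ν²L/(gD³h_f)) = 1.82×10^-5
Q = -0.965·0.05292·ln(5.033×10^-5) = 0.5054 m³/s
Check: V = 3.00 m/s, Re = 1.19×10^6, f = 0.01360, h_f = 7.46 m ≈ 7.42 m ✓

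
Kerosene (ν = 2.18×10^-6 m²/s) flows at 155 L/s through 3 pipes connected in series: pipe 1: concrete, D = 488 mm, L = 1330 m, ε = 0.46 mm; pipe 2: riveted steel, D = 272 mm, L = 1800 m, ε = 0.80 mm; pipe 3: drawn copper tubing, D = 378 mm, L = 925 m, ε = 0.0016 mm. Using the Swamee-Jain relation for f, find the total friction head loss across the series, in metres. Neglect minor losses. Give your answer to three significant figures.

H ≈ 69.4 m

Pipe 1: V = 0.8287 m/s, Re = 1.86×10^5, ε/D = 9.43×10^-4, f = 0.02106, h_1 = f(L/D)V²/2g = 2.009 m
Pipe 2: V = 2.667 m/s, Re = 3.33×10^5, ε/D = 0.00294, f = 0.02657, h_2 = f(L/D)V²/2g = 63.77 m
Pipe 3: V = 1.381 m/s, Re = 2.39×10^5, ε/D = 4.23×10^-6, f = 0.01504, h_3 = f(L/D)V²/2g = 3.580 m
Series → Q common, losses add: H = Σh = 69.36 m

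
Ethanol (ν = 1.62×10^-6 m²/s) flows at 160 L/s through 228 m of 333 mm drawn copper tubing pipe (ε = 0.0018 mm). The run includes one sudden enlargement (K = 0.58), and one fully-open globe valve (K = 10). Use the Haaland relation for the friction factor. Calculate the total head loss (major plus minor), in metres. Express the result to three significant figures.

H_L ≈ 3.44 m

V = 4Q/(πD²) = 1.837 m/s; V²/2g = 0.1720 m
Re = 3.78×10^5, ε/D = 5.41×10^-6 → f = 0.01379 (Haaland)
Major: h_f = f(L/D)·V²/2g = 0.01379·684.7·0.1720 = 1.625 m
Minor: ΣK = 10.6; h_m = ΣK·V²/2g = 1.820 m
Total H_L = 1.625 + 1.820 = 3.445 m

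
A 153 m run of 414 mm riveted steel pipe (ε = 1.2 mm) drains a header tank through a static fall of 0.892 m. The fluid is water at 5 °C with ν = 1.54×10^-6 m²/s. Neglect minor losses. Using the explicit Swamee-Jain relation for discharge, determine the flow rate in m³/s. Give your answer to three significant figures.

Q ≈ 0.181 m³/s

Swamee-Jain (Type II): Q = -0.965·√(gD⁵h_f/L)·ln[ε/(3.7D) + √(3.17ν²L/(gD³h_f))]
√(gD⁵h_f/L) = √(9.81·0.414⁵·0.892/153) = 0.02637
ε/(3.7D) = 7.83×10^-4; √(3.17ν²L/(gD³h_f)) = 4.30×10^-5
Q = -0.965·0.02637·ln(8.264×10^-4) = 0.1807 m³/s
Check: V = 1.34 m/s, Re = 3.61×10^5, f = 0.02643, h_f = 0.897 m ≈ 0.892 m ✓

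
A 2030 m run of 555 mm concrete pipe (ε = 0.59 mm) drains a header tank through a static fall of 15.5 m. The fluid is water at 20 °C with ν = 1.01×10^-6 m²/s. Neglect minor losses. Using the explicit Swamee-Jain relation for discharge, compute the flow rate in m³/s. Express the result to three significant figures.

Q ≈ 0.491 m³/s

Swamee-Jain (Type II): Q = -0.965·√(gD⁵h_f/L)·ln[ε/(3.7D) + √(3.17ν²L/(gD³h_f))]
√(gD⁵h_f/L) = √(9.81·0.555⁵·15.5/2030) = 0.06280
ε/(3.7D) = 2.87×10^-4; √(3.17ν²L/(gD³h_f)) = 1.59×10^-5
Q = -0.965·0.06280·ln(3.032×10^-4) = 0.4910 m³/s
Check: V = 2.03 m/s, Re = 1.12×10^6, f = 0.02028, h_f = 15.6 m ≈ 15.5 m ✓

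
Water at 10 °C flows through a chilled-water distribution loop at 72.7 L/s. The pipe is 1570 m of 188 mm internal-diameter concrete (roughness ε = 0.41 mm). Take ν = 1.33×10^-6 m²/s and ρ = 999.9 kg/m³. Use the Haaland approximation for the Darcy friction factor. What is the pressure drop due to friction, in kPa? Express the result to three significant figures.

Δp ≈ 699 kPa

V = 4Q/(πD²) = 4·0.0727/(π·0.188²) = 2.619 m/s
Re = VD/ν = 2.619·0.188/1.33×10^-6 = 3.70×10^5 → turbulent
ε/D = 0.41/188 = 0.00218
Haaland: f = 0.02442
h_f = f(L/D)V²/(2g) = 0.02442·(1570/0.188)·2.619²/(2·9.81) = 71.31 m
Δp = ρg·h_f = 999.9·9.81·71.31 = 699.5 kPa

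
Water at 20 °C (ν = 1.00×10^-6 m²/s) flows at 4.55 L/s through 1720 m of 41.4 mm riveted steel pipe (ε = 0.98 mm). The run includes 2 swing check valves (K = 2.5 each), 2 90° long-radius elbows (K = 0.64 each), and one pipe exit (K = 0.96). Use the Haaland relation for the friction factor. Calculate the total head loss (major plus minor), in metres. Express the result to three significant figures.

V = 4Q/(πD²) = 3.380 m/s; V²/2g = 0.5823 m
Re = 1.40×10^5, ε/D = 0.0237 → f = 0.05229 (Haaland)
Major: h_f = f(L/D)·V²/2g = 0.05229·41546·0.5823 = 1265 m
Minor: ΣK = 7.24; h_m = ΣK·V²/2g = 4.216 m
Total H_L = 1265 + 4.216 = 1269 m

H_L ≈ 1270 m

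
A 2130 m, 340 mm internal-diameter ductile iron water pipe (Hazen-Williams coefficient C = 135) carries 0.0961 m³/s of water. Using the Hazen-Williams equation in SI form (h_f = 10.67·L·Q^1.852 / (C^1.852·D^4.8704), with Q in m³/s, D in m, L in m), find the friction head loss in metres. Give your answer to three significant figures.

h_f ≈ 6.44 m

h_f = 10.67·2130·0.0961^1.852 / (135^1.852·0.340^4.8704) = 6.443 m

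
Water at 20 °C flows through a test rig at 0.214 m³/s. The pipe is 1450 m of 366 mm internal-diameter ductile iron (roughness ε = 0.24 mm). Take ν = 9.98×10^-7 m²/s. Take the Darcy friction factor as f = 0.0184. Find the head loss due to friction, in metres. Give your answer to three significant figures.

V = 4Q/(πD²) = 4·0.214/(π·0.366²) = 2.034 m/s
h_f = f(L/D)V²/(2g) = 0.01840·(1450/0.366)·2.034²/(2·9.81) = 15.37 m

h_f ≈ 15.4 m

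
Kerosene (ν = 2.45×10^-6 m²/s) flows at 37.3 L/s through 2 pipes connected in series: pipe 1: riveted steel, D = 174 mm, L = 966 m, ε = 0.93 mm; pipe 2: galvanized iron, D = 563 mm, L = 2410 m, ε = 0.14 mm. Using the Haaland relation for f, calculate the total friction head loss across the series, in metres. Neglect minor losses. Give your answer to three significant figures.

Pipe 1: V = 1.569 m/s, Re = 1.11×10^5, ε/D = 0.00534, f = 0.03179, h_1 = f(L/D)V²/2g = 22.13 m
Pipe 2: V = 0.1498 m/s, Re = 3.44×10^4, ε/D = 2.49×10^-4, f = 0.02316, h_2 = f(L/D)V²/2g = 0.1135 m
Series → Q common, losses add: H = Σh = 22.25 m

H ≈ 22.2 m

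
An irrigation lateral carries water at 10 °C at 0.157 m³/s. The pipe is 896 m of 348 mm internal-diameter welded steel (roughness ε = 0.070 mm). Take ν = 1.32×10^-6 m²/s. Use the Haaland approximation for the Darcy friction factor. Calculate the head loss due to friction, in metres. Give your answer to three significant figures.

V = 4Q/(πD²) = 4·0.157/(π·0.348²) = 1.651 m/s
Re = VD/ν = 1.651·0.348/1.32×10^-6 = 4.35×10^5 → turbulent
ε/D = 0.070/348 = 2.01×10^-4
Haaland: f = 0.01548
h_f = f(L/D)V²/(2g) = 0.01548·(896/0.348)·1.651²/(2·9.81) = 5.537 m

h_f ≈ 5.54 m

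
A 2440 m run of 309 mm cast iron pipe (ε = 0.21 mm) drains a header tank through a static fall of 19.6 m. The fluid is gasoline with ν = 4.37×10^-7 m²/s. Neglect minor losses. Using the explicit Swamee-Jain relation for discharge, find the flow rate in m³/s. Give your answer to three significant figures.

Q ≈ 0.122 m³/s

Swamee-Jain (Type II): Q = -0.965·√(gD⁵h_f/L)·ln[ε/(3.7D) + √(3.17ν²L/(gD³h_f))]
√(gD⁵h_f/L) = √(9.81·0.309⁵·19.6/2440) = 0.01490
ε/(3.7D) = 1.84×10^-4; √(3.17ν²L/(gD³h_f)) = 1.61×10^-5
Q = -0.965·0.01490·ln(1.998×10^-4) = 0.1225 m³/s
Check: V = 1.63 m/s, Re = 1.15×10^6, f = 0.01835, h_f = 19.7 m ≈ 19.6 m ✓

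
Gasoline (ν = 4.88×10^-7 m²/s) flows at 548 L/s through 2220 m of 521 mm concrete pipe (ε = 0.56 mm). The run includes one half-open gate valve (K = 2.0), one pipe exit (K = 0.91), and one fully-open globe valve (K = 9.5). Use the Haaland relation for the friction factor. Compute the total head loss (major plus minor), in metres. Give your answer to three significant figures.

V = 4Q/(πD²) = 2.570 m/s; V²/2g = 0.3368 m
Re = 2.74×10^6, ε/D = 0.00107 → f = 0.02012 (Haaland)
Major: h_f = f(L/D)·V²/2g = 0.02012·4261·0.3368 = 28.87 m
Minor: ΣK = 12.4; h_m = ΣK·V²/2g = 4.179 m
Total H_L = 28.87 + 4.179 = 33.05 m

H_L ≈ 33.0 m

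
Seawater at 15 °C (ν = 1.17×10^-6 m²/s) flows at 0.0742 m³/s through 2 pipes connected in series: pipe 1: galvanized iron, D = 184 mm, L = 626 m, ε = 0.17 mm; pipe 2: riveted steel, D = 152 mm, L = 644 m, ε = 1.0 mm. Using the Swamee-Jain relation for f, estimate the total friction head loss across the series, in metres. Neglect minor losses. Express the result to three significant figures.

H ≈ 147 m

Pipe 1: V = 2.790 m/s, Re = 4.39×10^5, ε/D = 9.24×10^-4, f = 0.02011, h_1 = f(L/D)V²/2g = 27.15 m
Pipe 2: V = 4.089 m/s, Re = 5.31×10^5, ε/D = 0.00658, f = 0.03329, h_2 = f(L/D)V²/2g = 120.2 m
Series → Q common, losses add: H = Σh = 147.4 m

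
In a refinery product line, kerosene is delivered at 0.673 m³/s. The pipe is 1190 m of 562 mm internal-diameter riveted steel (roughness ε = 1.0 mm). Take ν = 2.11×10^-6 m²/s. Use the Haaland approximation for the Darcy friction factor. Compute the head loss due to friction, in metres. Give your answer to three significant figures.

h_f ≈ 18.3 m

V = 4Q/(πD²) = 4·0.673/(π·0.562²) = 2.713 m/s
Re = VD/ν = 2.713·0.562/2.11×10^-6 = 7.23×10^5 → turbulent
ε/D = 1.0/562 = 0.00178
Haaland: f = 0.02300
h_f = f(L/D)V²/(2g) = 0.02300·(1190/0.562)·2.713²/(2·9.81) = 18.27 m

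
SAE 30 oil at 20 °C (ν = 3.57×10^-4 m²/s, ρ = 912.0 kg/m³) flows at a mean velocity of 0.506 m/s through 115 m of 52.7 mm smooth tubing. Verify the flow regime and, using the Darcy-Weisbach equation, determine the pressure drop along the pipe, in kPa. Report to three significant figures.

Re = VD/ν = 0.506·0.05270/3.57×10^-4 = 74.7 → laminar (Re < 2300)
f = 64/Re = 0.8568
h_f = f(L/D)V²/(2g) = 0.8568·(115/0.05270)·0.506²/(2·9.81) = 24.40 m
Δp = ρg·h_f = 912.0·9.81·24.40 = 218.3 kPa

Δp ≈ 218 kPa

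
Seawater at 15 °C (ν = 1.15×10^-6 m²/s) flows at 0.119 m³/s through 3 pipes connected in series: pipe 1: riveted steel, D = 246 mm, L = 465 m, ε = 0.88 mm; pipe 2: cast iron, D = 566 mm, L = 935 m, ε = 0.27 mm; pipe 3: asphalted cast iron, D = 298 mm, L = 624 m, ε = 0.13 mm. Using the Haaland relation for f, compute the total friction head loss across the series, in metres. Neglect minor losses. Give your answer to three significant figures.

Pipe 1: V = 2.504 m/s, Re = 5.36×10^5, ε/D = 0.00358, f = 0.02777, h_1 = f(L/D)V²/2g = 16.77 m
Pipe 2: V = 0.4730 m/s, Re = 2.33×10^5, ε/D = 4.77×10^-4, f = 0.01828, h_2 = f(L/D)V²/2g = 0.3443 m
Pipe 3: V = 1.706 m/s, Re = 4.42×10^5, ε/D = 4.36×10^-4, f = 0.01727, h_3 = f(L/D)V²/2g = 5.365 m
Series → Q common, losses add: H = Σh = 22.48 m

H ≈ 22.5 m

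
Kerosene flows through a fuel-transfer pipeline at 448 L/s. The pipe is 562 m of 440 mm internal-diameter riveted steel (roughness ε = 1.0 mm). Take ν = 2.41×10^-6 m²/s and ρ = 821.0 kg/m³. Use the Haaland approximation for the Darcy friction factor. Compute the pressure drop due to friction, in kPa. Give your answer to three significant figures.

V = 4Q/(πD²) = 4·0.448/(π·0.440²) = 2.946 m/s
Re = VD/ν = 2.946·0.440/2.41×10^-6 = 5.38×10^5 → turbulent
ε/D = 1.0/440 = 0.00227
Haaland: f = 0.02456
h_f = f(L/D)V²/(2g) = 0.02456·(562/0.440)·2.946²/(2·9.81) = 13.88 m
Δp = ρg·h_f = 821.0·9.81·13.88 = 111.8 kPa

Δp ≈ 112 kPa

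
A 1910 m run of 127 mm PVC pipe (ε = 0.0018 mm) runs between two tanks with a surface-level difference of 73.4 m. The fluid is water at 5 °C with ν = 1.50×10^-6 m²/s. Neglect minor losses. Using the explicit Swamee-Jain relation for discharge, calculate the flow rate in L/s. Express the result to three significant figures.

Swamee-Jain (Type II): Q = -0.965·√(gD⁵h_f/L)·ln[ε/(3.7D) + √(3.17ν²L/(gD³h_f))]
√(gD⁵h_f/L) = √(9.81·0.127⁵·73.4/1910) = 0.003529
ε/(3.7D) = 3.83×10^-6; √(3.17ν²L/(gD³h_f)) = 9.61×10^-5
Q = -0.965·0.003529·ln(9.994×10^-5) = 0.03137 m³/s
Check: V = 2.48 m/s, Re = 2.10×10^5, f = 0.01552, h_f = 73.0 m ≈ 73.4 m ✓

Q ≈ 31.4 L/s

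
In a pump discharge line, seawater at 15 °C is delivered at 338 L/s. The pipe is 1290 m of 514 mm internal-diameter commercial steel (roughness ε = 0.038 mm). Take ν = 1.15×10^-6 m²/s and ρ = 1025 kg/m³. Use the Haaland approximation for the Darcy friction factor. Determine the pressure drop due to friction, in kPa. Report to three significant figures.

Δp ≈ 45.6 kPa

V = 4Q/(πD²) = 4·0.338/(π·0.514²) = 1.629 m/s
Re = VD/ν = 1.629·0.514/1.15×10^-6 = 7.28×10^5 → turbulent
ε/D = 0.038/514 = 7.39×10^-5
Haaland: f = 0.01335
h_f = f(L/D)V²/(2g) = 0.01335·(1290/0.514)·1.629²/(2·9.81) = 4.531 m
Δp = ρg·h_f = 1025·9.81·4.531 = 45.56 kPa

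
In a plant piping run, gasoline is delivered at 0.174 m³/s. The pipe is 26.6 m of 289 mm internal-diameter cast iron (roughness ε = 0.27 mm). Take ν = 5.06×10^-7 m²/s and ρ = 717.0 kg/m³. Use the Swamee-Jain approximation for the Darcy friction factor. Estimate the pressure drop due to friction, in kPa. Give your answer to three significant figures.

Δp ≈ 4.55 kPa

V = 4Q/(πD²) = 4·0.174/(π·0.289²) = 2.653 m/s
Re = VD/ν = 2.653·0.289/5.06×10^-7 = 1.51×10^6 → turbulent
ε/D = 0.27/289 = 9.34×10^-4
Swamee-Jain: f = 0.01960
h_f = f(L/D)V²/(2g) = 0.01960·(26.6/0.289)·2.653²/(2·9.81) = 0.6469 m
Δp = ρg·h_f = 717.0·9.81·0.6469 = 4.550 kPa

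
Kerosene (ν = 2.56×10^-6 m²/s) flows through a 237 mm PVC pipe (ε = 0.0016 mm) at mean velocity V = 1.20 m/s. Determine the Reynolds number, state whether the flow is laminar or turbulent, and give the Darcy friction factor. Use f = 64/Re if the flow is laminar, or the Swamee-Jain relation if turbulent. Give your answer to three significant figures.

Re = VD/ν = 1.200·0.237/2.56×10^-6 = 1.11×10^5
Re > 4000 → turbulent; ε/D = 6.75×10^-6
Swamee-Jain: f = 0.01752

Re ≈ 1.11×10^5; turbulent; f ≈ 0.0175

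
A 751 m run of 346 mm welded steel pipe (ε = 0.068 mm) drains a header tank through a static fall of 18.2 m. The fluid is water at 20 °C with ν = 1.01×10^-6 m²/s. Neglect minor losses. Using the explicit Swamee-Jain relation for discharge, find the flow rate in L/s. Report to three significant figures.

Swamee-Jain (Type II): Q = -0.965·√(gD⁵h_f/L)·ln[ε/(3.7D) + √(3.17ν²L/(gD³h_f))]
√(gD⁵h_f/L) = √(9.81·0.346⁵·18.2/751) = 0.03434
ε/(3.7D) = 5.31×10^-5; √(3.17ν²L/(gD³h_f)) = 1.81×10^-5
Q = -0.965·0.03434·ln(7.124×10^-5) = 0.3164 m³/s
Check: V = 3.37 m/s, Re = 1.15×10^6, f = 0.01462, h_f = 18.3 m ≈ 18.2 m ✓

Q ≈ 316 L/s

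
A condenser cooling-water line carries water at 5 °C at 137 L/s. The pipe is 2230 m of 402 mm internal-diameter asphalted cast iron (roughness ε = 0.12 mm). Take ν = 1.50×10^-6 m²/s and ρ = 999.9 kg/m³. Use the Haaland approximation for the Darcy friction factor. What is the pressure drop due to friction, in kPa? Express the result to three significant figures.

Δp ≈ 54.4 kPa

V = 4Q/(πD²) = 4·0.137/(π·0.402²) = 1.079 m/s
Re = VD/ν = 1.079·0.402/1.50×10^-6 = 2.89×10^5 → turbulent
ε/D = 0.12/402 = 2.99×10^-4
Haaland: f = 0.01685
h_f = f(L/D)V²/(2g) = 0.01685·(2230/0.402)·1.079²/(2·9.81) = 5.550 m
Δp = ρg·h_f = 999.9·9.81·5.550 = 54.44 kPa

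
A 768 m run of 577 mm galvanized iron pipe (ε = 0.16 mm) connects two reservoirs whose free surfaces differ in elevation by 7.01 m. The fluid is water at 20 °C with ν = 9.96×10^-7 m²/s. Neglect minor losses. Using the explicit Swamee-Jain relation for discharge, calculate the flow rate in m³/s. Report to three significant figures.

Q ≈ 0.682 m³/s

Swamee-Jain (Type II): Q = -0.965·√(gD⁵h_f/L)·ln[ε/(3.7D) + √(3.17ν²L/(gD³h_f))]
√(gD⁵h_f/L) = √(9.81·0.577⁵·7.01/768) = 0.07568
ε/(3.7D) = 7.49×10^-5; √(3.17ν²L/(gD³h_f)) = 1.35×10^-5
Q = -0.965·0.07568·ln(8.847×10^-5) = 0.6815 m³/s
Check: V = 2.61 m/s, Re = 1.51×10^6, f = 0.01530, h_f = 7.05 m ≈ 7.01 m ✓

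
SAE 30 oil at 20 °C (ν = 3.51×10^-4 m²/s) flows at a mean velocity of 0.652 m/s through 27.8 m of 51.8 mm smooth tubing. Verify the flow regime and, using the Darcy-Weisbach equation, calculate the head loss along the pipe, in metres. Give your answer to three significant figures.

h_f ≈ 7.73 m

Re = VD/ν = 0.652·0.05180/3.51×10^-4 = 96.2 → laminar (Re < 2300)
f = 64/Re = 0.6651
h_f = f(L/D)V²/(2g) = 0.6651·(27.8/0.05180)·0.652²/(2·9.81) = 7.734 m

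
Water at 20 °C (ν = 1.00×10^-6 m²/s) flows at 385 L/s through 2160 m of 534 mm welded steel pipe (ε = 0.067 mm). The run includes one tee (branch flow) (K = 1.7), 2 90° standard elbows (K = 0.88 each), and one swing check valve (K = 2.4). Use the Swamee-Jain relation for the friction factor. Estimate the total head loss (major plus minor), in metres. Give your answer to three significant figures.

V = 4Q/(πD²) = 1.719 m/s; V²/2g = 0.1506 m
Re = 9.18×10^5, ε/D = 1.25×10^-4 → f = 0.01396 (Swamee-Jain)
Major: h_f = f(L/D)·V²/2g = 0.01396·4045·0.1506 = 8.504 m
Minor: ΣK = 5.86; h_m = ΣK·V²/2g = 0.8826 m
Total H_L = 8.504 + 0.8826 = 9.386 m

H_L ≈ 9.39 m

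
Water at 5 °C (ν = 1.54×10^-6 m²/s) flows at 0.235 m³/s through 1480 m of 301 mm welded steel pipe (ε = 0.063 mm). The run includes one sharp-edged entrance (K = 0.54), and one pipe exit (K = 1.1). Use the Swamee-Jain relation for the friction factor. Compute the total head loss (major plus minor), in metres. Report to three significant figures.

V = 4Q/(πD²) = 3.303 m/s; V²/2g = 0.5559 m
Re = 6.45×10^5, ε/D = 2.09×10^-4 → f = 0.01529 (Swamee-Jain)
Major: h_f = f(L/D)·V²/2g = 0.01529·4917·0.5559 = 41.79 m
Minor: ΣK = 1.64; h_m = ΣK·V²/2g = 0.9117 m
Total H_L = 41.79 + 0.9117 = 42.70 m

H_L ≈ 42.7 m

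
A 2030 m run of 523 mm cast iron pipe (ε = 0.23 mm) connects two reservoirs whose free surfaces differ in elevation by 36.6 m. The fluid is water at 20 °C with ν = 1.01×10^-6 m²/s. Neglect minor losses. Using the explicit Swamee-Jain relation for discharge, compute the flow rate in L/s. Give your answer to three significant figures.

Swamee-Jain (Type II): Q = -0.965·√(gD⁵h_f/L)·ln[ε/(3.7D) + √(3.17ν²L/(gD³h_f))]
√(gD⁵h_f/L) = √(9.81·0.523⁵·36.6/2030) = 0.08319
ε/(3.7D) = 1.19×10^-4; √(3.17ν²L/(gD³h_f)) = 1.13×10^-5
Q = -0.965·0.08319·ln(1.302×10^-4) = 0.7182 m³/s
Check: V = 3.34 m/s, Re = 1.73×10^6, f = 0.01663, h_f = 36.8 m ≈ 36.6 m ✓

Q ≈ 718 L/s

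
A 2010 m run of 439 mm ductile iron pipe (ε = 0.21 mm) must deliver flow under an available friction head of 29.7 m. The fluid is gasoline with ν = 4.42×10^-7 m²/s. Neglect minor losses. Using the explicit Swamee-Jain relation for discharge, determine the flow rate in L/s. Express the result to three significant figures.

Swamee-Jain (Type II): Q = -0.965·√(gD⁵h_f/L)·ln[ε/(3.7D) + √(3.17ν²L/(gD³h_f))]
√(gD⁵h_f/L) = √(9.81·0.439⁵·29.7/2010) = 0.04862
ε/(3.7D) = 1.29×10^-4; √(3.17ν²L/(gD³h_f)) = 7.11×10^-6
Q = -0.965·0.04862·ln(1.364×10^-4) = 0.4175 m³/s
Check: V = 2.76 m/s, Re = 2.74×10^6, f = 0.01679, h_f = 29.8 m ≈ 29.7 m ✓

Q ≈ 418 L/s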